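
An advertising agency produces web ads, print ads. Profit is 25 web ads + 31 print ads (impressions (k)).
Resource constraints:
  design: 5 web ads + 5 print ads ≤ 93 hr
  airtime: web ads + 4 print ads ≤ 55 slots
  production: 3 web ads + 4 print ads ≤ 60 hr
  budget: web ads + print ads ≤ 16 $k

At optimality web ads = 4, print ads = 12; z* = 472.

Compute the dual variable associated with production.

Binding: production and budget. Non-binding: design (13 unused), airtime (3 unused).
Since design, airtime are not tight, their duals are 0.
From A_Bᵀ y = c: 3·y_production + 1·y_budget = 25; 4·y_production + 1·y_budget = 31.
→ y_production = 6 and y_budget = 7.
Shadow price of production = 6.

6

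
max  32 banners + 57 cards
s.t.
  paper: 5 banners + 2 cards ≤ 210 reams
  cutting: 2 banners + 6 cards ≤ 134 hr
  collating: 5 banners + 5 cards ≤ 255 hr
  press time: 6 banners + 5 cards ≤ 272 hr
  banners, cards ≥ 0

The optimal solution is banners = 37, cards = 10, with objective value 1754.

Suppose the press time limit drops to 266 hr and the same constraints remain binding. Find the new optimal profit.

Check each constraint at x*: paper 205/210 (slack 5); cutting 134/134 (tight); collating 235/255 (slack 20); press time 272/272 (tight).
Slack constraints have shadow price 0 (complementary slackness).
The binding rows give the dual system: 2·y_cutting + 6·y_press time = 32 and 6·y_cutting + 5·y_press time = 57.
→ y_cutting = 7 and y_press time = 3.
Δz = y_press time·Δb = 3 × (-6) = -18, so new z* = 1754 − 18 = 1736.

1736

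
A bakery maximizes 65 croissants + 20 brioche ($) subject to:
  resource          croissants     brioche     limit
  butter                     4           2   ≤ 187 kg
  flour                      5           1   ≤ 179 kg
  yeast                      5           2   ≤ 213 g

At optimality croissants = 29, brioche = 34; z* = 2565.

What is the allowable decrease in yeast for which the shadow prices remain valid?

34

Binding constraints: flour, yeast. The basis is B = [[5,1],[5,2]] with det 5.
Per unit decrease in yeast, x* moves by d = (0.2, -1).
The basis stays optimal until brioche reaches 0; allowable decrease = 34 g.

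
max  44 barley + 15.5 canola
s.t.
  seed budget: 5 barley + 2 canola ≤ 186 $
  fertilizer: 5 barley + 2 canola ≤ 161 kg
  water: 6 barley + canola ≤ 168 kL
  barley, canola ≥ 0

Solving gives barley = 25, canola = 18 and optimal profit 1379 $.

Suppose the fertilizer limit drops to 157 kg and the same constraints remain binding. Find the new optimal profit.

1351

Check each constraint at x*: seed budget 161/186 (slack 25); fertilizer 161/161 (tight); water 168/168 (tight).
By complementary slackness, y = 0 for the non-binding constraint.
Dual feasibility on the basic columns requires 5·y_fertilizer + 6·y_water = 44, 2·y_fertilizer + 1·y_water = 15.5.
This yields shadow prices y_fertilizer = 7, y_water = 1.5.
Δz = y_fertilizer·Δb = 7 × (-4) = -28, so new z* = 1379 − 28 = 1351.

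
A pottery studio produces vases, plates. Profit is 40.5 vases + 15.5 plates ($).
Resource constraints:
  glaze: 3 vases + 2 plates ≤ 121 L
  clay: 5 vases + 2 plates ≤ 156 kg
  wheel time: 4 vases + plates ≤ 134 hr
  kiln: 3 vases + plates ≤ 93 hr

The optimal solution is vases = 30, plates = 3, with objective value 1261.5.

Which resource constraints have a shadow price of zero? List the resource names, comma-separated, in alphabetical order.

glaze, wheel time

glaze: 96/121 (slack 25)
clay: 156/156 (binding)
wheel time: 123/134 (slack 11)
kiln: 93/93 (binding)
By complementary slackness, a constraint with positive slack has shadow price 0 → glaze, wheel time.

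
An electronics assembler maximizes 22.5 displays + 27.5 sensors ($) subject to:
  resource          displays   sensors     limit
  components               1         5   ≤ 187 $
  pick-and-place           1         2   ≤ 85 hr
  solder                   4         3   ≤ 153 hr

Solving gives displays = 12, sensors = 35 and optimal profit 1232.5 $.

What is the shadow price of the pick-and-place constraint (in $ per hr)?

0

Check each constraint at x*: components 187/187 (tight); pick-and-place 82/85 (slack 3); solder 153/153 (tight).
Slack constraints have shadow price 0 (complementary slackness).
The binding rows give the dual system: 1·y_components + 4·y_solder = 22.5 and 5·y_components + 3·y_solder = 27.5.
Solving: y_components = 2.5, y_solder = 5.
Shadow price of pick-and-place = 0.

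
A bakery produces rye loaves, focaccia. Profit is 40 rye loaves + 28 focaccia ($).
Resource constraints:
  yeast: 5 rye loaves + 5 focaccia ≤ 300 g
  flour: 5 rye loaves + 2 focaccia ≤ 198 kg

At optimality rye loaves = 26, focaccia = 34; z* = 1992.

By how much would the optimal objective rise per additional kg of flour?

Both yeast and flour are binding at x*.
Dual feasibility on the basic columns requires 5·y_yeast + 5·y_flour = 40, 5·y_yeast + 2·y_flour = 28.
→ y_yeast = 4 and y_flour = 4.
Shadow price of flour = 4.

4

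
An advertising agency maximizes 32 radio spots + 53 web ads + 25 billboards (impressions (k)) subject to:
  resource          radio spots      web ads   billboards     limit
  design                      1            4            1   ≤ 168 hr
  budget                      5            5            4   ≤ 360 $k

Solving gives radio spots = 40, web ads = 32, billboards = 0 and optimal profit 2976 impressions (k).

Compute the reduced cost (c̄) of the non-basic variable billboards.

-2

Both design and budget are binding at x*.
From A_Bᵀ y = c: 1·y_design + 5·y_budget = 32; 4·y_design + 5·y_budget = 53.
This yields shadow prices y_design = 7, y_budget = 5.
Reduced cost of billboards: c₃ − yᵀa₃ = 25 − (7·1 + 5·4) = 25 − 27 = -2.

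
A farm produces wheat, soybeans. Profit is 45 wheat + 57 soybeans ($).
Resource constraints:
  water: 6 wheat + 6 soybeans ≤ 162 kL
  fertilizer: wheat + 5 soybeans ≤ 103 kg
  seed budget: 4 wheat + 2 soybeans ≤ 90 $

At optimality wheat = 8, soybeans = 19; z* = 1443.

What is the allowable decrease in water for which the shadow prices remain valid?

Binding constraints: water, fertilizer. The basis is B = [[6,6],[1,5]] with det 24.
Per unit decrease in water, x* moves by d = (-0.2083, 0.0417).
The basis stays optimal until wheat reaches 0; allowable decrease = 38.4 kL.

38.4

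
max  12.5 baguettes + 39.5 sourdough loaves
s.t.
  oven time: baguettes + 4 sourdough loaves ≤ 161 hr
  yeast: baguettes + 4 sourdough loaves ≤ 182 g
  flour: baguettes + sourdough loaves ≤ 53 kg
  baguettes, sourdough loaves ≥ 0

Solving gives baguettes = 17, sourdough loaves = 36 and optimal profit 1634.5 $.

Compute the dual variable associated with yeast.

At the optimum: oven time uses 161 of 161 (binding); yeast uses 161 of 182 (slack = 21); flour uses 53 of 53 (binding).
Slack constraints have shadow price 0 (complementary slackness).
From A_Bᵀ y = c: 1·y_oven time + 1·y_flour = 12.5; 4·y_oven time + 1·y_flour = 39.5.
→ y_oven time = 9 and y_flour = 3.5.
Shadow price of yeast = 0.

0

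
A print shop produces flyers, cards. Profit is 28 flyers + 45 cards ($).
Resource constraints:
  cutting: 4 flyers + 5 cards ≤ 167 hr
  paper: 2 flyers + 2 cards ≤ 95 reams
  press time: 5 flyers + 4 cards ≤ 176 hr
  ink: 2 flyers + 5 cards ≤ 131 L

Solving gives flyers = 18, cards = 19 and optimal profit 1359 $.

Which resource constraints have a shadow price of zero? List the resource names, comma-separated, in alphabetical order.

paper, press time

cutting: 167/167 (binding)
paper: 74/95 (slack 21)
press time: 166/176 (slack 10)
ink: 131/131 (binding)
By complementary slackness, a constraint with positive slack has shadow price 0 → paper, press time.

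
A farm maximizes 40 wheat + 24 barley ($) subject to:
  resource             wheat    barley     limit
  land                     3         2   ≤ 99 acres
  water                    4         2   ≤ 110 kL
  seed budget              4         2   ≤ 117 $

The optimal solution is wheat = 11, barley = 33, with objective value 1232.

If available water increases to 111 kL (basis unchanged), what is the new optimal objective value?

1236

Check each constraint at x*: land 99/99 (tight); water 110/110 (tight); seed budget 110/117 (slack 7).
Slack constraints have shadow price 0 (complementary slackness).
Dual feasibility on the basic columns requires 3·y_land + 4·y_water = 40, 2·y_land + 2·y_water = 24.
→ y_land = 8 and y_water = 4.
Δz = y_water·Δb = 4 × (1) = 4, so new z* = 1232 + 4 = 1236.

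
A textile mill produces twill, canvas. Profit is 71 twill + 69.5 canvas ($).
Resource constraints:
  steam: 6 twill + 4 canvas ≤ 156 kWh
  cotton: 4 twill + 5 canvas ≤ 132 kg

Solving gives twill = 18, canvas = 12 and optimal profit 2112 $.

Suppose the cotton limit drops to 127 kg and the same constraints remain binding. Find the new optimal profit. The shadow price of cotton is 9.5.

Δb = -5, so new z* = 2112 + (9.5)·(-5) = 2112 − 47.5 = 2064.5.

2064.5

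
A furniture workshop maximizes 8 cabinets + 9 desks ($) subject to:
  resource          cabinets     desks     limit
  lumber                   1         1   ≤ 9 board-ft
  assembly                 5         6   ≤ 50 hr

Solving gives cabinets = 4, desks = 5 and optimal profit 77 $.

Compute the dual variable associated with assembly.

Both lumber and assembly are binding at x*.
The binding rows give the dual system: 1·y_lumber + 5·y_assembly = 8 and 1·y_lumber + 6·y_assembly = 9.
→ y_lumber = 3 and y_assembly = 1.
Shadow price of assembly = 1.

1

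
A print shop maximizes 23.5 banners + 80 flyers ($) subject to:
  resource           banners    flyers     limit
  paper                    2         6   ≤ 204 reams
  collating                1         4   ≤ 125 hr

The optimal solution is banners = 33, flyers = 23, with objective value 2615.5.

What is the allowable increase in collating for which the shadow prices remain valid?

11

Binding constraints: paper, collating. The basis is B = [[2,6],[1,4]] with det 2.
Per unit increase in collating, x* moves by d = (-3, 1).
The basis stays optimal until banners reaches 0; allowable increase = 11 hr.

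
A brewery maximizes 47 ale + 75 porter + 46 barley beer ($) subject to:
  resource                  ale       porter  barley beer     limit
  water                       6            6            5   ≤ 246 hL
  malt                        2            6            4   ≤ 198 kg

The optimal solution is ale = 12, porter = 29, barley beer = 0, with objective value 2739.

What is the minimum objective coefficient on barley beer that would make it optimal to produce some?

55.5

Both water and malt are binding at x*.
The binding rows give the dual system: 6·y_water + 2·y_malt = 47 and 6·y_water + 6·y_malt = 75.
→ y_water = 5.5 and y_malt = 7.
barley beer enters the basis when its profit ≥ yᵀa₃ = 5.5·5 + 7·4 = 55.5.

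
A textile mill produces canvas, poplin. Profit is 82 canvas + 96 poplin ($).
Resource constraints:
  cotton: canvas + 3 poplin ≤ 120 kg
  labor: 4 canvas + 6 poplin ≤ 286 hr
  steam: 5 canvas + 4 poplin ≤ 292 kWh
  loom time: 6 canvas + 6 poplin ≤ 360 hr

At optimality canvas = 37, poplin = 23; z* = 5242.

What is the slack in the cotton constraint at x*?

cotton used = 1·37 + 3·23 = 106; slack = 120 − 106 = 14.

14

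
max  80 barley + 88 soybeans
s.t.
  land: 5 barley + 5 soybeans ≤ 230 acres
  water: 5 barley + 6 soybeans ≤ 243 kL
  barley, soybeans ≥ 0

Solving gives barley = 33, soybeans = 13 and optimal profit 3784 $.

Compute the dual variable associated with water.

Both land and water are binding at x*.
The binding rows give the dual system: 5·y_land + 5·y_water = 80 and 5·y_land + 6·y_water = 88.
This yields shadow prices y_land = 8, y_water = 8.
Shadow price of water = 8.

8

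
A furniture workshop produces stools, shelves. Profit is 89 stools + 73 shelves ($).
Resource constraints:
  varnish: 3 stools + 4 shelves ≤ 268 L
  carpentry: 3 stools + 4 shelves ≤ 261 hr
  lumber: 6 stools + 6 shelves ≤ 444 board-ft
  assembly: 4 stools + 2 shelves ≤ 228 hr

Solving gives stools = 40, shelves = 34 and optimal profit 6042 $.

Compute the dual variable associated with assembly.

Binding: lumber and assembly. Non-binding: varnish (12 unused), carpentry (5 unused).
Slack constraints have shadow price 0 (complementary slackness).
The binding rows give the dual system: 6·y_lumber + 4·y_assembly = 89 and 6·y_lumber + 2·y_assembly = 73.
This yields shadow prices y_lumber = 9.5, y_assembly = 8.
Shadow price of assembly = 8.

8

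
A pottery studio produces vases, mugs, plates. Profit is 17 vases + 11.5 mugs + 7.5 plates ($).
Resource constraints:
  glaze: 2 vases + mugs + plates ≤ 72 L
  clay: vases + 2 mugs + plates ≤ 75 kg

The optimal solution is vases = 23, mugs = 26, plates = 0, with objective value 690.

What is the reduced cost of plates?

-2

At the optimum: glaze uses 72 of 72 (binding); clay uses 75 of 75 (binding).
From A_Bᵀ y = c: 2·y_glaze + 1·y_clay = 17; 1·y_glaze + 2·y_clay = 11.5.
This yields shadow prices y_glaze = 7.5, y_clay = 2.
Reduced cost of plates: c₃ − yᵀa₃ = 7.5 − (7.5·1 + 2·1) = 7.5 − 9.5 = -2.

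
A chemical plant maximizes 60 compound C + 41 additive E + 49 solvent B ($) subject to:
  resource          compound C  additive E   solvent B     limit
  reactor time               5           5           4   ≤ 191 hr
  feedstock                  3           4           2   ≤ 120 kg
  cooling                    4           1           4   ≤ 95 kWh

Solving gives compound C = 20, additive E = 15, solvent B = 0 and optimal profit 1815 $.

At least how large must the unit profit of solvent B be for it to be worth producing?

52

Binding: feedstock and cooling. Non-binding: reactor time (16 unused).
By complementary slackness, y = 0 for the non-binding constraint.
The binding rows give the dual system: 3·y_feedstock + 4·y_cooling = 60 and 4·y_feedstock + 1·y_cooling = 41.
→ y_feedstock = 8 and y_cooling = 9.
solvent B enters the basis when its profit ≥ yᵀa₃ = 8·2 + 9·4 = 52.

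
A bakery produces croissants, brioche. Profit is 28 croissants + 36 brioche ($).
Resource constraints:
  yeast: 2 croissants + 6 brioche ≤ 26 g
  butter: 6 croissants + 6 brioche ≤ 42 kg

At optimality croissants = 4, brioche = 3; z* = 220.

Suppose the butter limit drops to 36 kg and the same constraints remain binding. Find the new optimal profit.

196

At the optimum: yeast uses 26 of 26 (binding); butter uses 42 of 42 (binding).
The binding rows give the dual system: 2·y_yeast + 6·y_butter = 28 and 6·y_yeast + 6·y_butter = 36.
Solving: y_yeast = 2, y_butter = 4.
Δz = y_butter·Δb = 4 × (-6) = -24, so new z* = 220 − 24 = 196.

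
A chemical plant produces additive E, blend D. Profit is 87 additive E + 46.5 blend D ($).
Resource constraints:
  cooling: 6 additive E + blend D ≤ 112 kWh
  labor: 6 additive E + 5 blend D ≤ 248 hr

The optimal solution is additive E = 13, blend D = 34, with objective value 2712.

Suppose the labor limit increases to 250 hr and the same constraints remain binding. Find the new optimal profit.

Check each constraint at x*: cooling 112/112 (tight); labor 248/248 (tight).
From A_Bᵀ y = c: 6·y_cooling + 6·y_labor = 87; 1·y_cooling + 5·y_labor = 46.5.
→ y_cooling = 6.5 and y_labor = 8.
Δz = y_labor·Δb = 8 × (2) = 16, so new z* = 2712 + 16 = 2728.

2728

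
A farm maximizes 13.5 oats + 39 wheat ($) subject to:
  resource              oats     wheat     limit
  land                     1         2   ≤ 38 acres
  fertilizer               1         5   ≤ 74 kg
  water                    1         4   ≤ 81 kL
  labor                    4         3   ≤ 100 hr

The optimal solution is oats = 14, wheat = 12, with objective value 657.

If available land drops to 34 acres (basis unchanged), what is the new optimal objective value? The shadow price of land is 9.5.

Δb = -4, so new z* = 657 + (9.5)·(-4) = 657 − 38 = 619.

619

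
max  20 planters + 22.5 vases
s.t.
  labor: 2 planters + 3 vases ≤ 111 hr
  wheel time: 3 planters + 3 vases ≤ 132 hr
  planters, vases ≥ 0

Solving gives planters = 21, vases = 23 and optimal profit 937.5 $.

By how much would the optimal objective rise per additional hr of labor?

2.5

At the optimum: labor uses 111 of 111 (binding); wheel time uses 132 of 132 (binding).
From A_Bᵀ y = c: 2·y_labor + 3·y_wheel time = 20; 3·y_labor + 3·y_wheel time = 22.5.
→ y_labor = 2.5 and y_wheel time = 5.
Shadow price of labor = 2.5.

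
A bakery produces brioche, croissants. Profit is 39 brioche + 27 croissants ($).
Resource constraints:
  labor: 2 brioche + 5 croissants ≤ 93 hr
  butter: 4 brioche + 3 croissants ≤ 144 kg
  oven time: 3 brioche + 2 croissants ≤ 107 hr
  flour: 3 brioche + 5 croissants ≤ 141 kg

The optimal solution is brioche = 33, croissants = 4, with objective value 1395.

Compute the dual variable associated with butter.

At the optimum: labor uses 86 of 93 (slack = 7); butter uses 144 of 144 (binding); oven time uses 107 of 107 (binding); flour uses 119 of 141 (slack = 22).
Since labor, flour are not tight, their duals are 0.
From A_Bᵀ y = c: 4·y_butter + 3·y_oven time = 39; 3·y_butter + 2·y_oven time = 27.
→ y_butter = 3 and y_oven time = 9.
Shadow price of butter = 3.

3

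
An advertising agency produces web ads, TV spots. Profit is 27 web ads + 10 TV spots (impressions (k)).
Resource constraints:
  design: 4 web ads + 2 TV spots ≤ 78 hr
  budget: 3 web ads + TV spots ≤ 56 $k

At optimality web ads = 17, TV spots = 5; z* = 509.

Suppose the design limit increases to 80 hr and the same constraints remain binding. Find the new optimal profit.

512

At the optimum: design uses 78 of 78 (binding); budget uses 56 of 56 (binding).
Dual feasibility on the basic columns requires 4·y_design + 3·y_budget = 27, 2·y_design + 1·y_budget = 10.
Solving: y_design = 1.5, y_budget = 7.
Δz = y_design·Δb = 1.5 × (2) = 3, so new z* = 509 + 3 = 512.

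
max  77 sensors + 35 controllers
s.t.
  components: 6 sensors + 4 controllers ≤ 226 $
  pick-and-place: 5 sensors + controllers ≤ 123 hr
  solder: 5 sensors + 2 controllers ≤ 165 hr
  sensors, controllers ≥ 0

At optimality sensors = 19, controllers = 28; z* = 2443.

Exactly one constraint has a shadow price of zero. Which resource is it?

solder

components: 226/226 (binding)
pick-and-place: 123/123 (binding)
solder: 151/165 (slack 14)
By complementary slackness, a constraint with positive slack has shadow price 0 → solder.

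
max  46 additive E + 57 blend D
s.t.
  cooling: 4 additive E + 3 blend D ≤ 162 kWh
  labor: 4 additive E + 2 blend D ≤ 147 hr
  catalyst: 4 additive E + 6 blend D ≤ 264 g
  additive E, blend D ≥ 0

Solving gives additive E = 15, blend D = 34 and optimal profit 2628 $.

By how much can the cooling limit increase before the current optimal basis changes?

14.25

Binding constraints: cooling, catalyst. The basis is B = [[4,3],[4,6]] with det 12.
Per unit increase in cooling, x* moves by d = (0.5, -0.3333).
The basis stays optimal until labor becomes binding; allowable increase = 14.25 kWh.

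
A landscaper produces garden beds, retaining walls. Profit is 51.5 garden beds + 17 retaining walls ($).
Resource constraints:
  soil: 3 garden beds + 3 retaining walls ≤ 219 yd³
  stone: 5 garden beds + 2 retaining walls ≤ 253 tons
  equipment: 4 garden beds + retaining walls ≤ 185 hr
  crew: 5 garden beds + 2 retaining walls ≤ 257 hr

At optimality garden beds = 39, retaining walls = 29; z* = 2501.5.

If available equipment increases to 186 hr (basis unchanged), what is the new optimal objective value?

Check each constraint at x*: soil 204/219 (slack 15); stone 253/253 (tight); equipment 185/185 (tight); crew 253/257 (slack 4).
By complementary slackness, y = 0 for the non-binding constraints.
The binding rows give the dual system: 5·y_stone + 4·y_equipment = 51.5 and 2·y_stone + 1·y_equipment = 17.
Solving: y_stone = 5.5, y_equipment = 6.
Δz = y_equipment·Δb = 6 × (1) = 6, so new z* = 2501.5 + 6 = 2507.5.

2507.5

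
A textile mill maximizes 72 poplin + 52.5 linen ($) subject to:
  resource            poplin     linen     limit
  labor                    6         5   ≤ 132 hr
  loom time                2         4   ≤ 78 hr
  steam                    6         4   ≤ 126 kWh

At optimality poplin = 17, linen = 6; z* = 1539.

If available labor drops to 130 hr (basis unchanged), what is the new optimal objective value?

1530

Check each constraint at x*: labor 132/132 (tight); loom time 58/78 (slack 20); steam 126/126 (tight).
By complementary slackness, y = 0 for the non-binding constraint.
The binding rows give the dual system: 6·y_labor + 6·y_steam = 72 and 5·y_labor + 4·y_steam = 52.5.
This yields shadow prices y_labor = 4.5, y_steam = 7.5.
Δz = y_labor·Δb = 4.5 × (-2) = -9, so new z* = 1539 − 9 = 1530.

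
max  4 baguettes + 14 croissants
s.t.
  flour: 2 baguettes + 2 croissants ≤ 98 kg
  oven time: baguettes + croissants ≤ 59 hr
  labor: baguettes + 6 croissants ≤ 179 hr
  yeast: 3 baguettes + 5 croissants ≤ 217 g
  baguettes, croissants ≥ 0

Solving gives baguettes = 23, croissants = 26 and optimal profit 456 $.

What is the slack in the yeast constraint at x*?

yeast used = 3·23 + 5·26 = 199; slack = 217 − 199 = 18.

18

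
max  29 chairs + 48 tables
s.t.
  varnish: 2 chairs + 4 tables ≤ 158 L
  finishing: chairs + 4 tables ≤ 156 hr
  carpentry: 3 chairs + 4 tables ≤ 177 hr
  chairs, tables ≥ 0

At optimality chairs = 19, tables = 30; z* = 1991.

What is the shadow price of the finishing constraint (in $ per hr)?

Binding: varnish and carpentry. Non-binding: finishing (17 unused).
Slack constraints have shadow price 0 (complementary slackness).
Dual feasibility on the basic columns requires 2·y_varnish + 3·y_carpentry = 29, 4·y_varnish + 4·y_carpentry = 48.
→ y_varnish = 7 and y_carpentry = 5.
Shadow price of finishing = 0.

0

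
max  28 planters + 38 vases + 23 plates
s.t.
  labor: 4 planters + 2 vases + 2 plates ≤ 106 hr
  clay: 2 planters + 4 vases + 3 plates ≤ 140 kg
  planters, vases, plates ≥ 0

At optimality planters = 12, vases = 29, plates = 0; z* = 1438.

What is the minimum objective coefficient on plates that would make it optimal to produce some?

Check each constraint at x*: labor 106/106 (tight); clay 140/140 (tight).
Dual feasibility on the basic columns requires 4·y_labor + 2·y_clay = 28, 2·y_labor + 4·y_clay = 38.
This yields shadow prices y_labor = 3, y_clay = 8.
plates enters the basis when its profit ≥ yᵀa₃ = 3·2 + 8·3 = 30.

30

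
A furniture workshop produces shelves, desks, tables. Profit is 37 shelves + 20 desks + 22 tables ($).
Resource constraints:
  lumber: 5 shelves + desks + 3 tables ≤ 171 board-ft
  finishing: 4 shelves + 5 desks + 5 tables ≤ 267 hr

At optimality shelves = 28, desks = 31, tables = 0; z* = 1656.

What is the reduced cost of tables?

-8

Check each constraint at x*: lumber 171/171 (tight); finishing 267/267 (tight).
The binding rows give the dual system: 5·y_lumber + 4·y_finishing = 37 and 1·y_lumber + 5·y_finishing = 20.
This yields shadow prices y_lumber = 5, y_finishing = 3.
Reduced cost of tables: c₃ − yᵀa₃ = 22 − (5·3 + 3·5) = 22 − 30 = -8.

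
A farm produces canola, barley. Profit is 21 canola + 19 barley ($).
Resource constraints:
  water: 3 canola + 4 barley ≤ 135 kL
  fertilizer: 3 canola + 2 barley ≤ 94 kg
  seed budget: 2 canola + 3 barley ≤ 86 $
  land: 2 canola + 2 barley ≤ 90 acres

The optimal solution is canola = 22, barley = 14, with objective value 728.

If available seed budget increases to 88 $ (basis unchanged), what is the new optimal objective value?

Binding: fertilizer and seed budget. Non-binding: water (13 unused), land (18 unused).
Since water, land are not tight, their duals are 0.
Dual feasibility on the basic columns requires 3·y_fertilizer + 2·y_seed budget = 21, 2·y_fertilizer + 3·y_seed budget = 19.
→ y_fertilizer = 5 and y_seed budget = 3.
Δz = y_seed budget·Δb = 3 × (2) = 6, so new z* = 728 + 6 = 734.

734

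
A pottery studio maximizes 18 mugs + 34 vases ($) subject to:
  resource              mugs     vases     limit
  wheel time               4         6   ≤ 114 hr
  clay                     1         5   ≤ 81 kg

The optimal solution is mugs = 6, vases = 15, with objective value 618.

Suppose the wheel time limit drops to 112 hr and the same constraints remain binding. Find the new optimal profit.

Both wheel time and clay are binding at x*.
The binding rows give the dual system: 4·y_wheel time + 1·y_clay = 18 and 6·y_wheel time + 5·y_clay = 34.
→ y_wheel time = 4 and y_clay = 2.
Δz = y_wheel time·Δb = 4 × (-2) = -8, so new z* = 618 − 8 = 610.

610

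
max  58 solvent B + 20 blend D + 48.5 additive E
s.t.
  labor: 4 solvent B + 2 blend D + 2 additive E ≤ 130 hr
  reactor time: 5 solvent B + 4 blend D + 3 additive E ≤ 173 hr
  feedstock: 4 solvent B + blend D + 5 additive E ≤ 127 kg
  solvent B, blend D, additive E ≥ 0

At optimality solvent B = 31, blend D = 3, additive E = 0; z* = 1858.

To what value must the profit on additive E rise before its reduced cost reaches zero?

56

Binding: labor and feedstock. Non-binding: reactor time (6 unused).
Since reactor time is not tight, its dual is 0.
Dual feasibility on the basic columns requires 4·y_labor + 4·y_feedstock = 58, 2·y_labor + 1·y_feedstock = 20.
This yields shadow prices y_labor = 5.5, y_feedstock = 9.
additive E enters the basis when its profit ≥ yᵀa₃ = 5.5·2 + 9·5 = 56.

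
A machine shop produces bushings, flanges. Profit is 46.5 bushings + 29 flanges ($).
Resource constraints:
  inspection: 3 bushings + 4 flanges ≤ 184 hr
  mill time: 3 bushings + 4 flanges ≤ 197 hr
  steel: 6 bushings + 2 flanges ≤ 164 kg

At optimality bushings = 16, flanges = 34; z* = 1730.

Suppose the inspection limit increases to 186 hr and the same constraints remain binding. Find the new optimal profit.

1739

Binding: inspection and steel. Non-binding: mill time (13 unused).
Slack constraints have shadow price 0 (complementary slackness).
From A_Bᵀ y = c: 3·y_inspection + 6·y_steel = 46.5; 4·y_inspection + 2·y_steel = 29.
Solving: y_inspection = 4.5, y_steel = 5.5.
Δz = y_inspection·Δb = 4.5 × (2) = 9, so new z* = 1730 + 9 = 1739.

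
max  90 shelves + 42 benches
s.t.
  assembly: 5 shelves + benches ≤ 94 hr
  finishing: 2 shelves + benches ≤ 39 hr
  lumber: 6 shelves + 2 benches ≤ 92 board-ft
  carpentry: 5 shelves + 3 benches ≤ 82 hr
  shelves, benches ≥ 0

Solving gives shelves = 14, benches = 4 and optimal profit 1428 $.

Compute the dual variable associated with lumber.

7.5

Check each constraint at x*: assembly 74/94 (slack 20); finishing 32/39 (slack 7); lumber 92/92 (tight); carpentry 82/82 (tight).
By complementary slackness, y = 0 for the non-binding constraints.
Dual feasibility on the basic columns requires 6·y_lumber + 5·y_carpentry = 90, 2·y_lumber + 3·y_carpentry = 42.
Solving: y_lumber = 7.5, y_carpentry = 9.
Shadow price of lumber = 7.5.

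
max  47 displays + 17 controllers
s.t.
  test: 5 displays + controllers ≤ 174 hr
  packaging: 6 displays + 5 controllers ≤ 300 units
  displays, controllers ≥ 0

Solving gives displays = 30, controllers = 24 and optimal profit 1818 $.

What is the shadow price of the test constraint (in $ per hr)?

At the optimum: test uses 174 of 174 (binding); packaging uses 300 of 300 (binding).
The binding rows give the dual system: 5·y_test + 6·y_packaging = 47 and 1·y_test + 5·y_packaging = 17.
This yields shadow prices y_test = 7, y_packaging = 2.
Shadow price of test = 7.

7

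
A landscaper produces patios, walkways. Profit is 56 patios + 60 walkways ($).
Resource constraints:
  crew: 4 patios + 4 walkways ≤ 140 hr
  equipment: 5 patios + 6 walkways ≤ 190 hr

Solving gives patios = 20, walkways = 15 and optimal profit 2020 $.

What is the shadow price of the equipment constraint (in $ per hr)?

4

Both crew and equipment are binding at x*.
From A_Bᵀ y = c: 4·y_crew + 5·y_equipment = 56; 4·y_crew + 6·y_equipment = 60.
This yields shadow prices y_crew = 9, y_equipment = 4.
Shadow price of equipment = 4.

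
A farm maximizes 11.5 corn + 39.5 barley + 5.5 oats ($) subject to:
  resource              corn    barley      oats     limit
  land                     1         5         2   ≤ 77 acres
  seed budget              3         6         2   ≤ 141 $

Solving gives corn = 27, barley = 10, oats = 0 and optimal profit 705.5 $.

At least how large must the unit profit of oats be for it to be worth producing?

At the optimum: land uses 77 of 77 (binding); seed budget uses 141 of 141 (binding).
The binding rows give the dual system: 1·y_land + 3·y_seed budget = 11.5 and 5·y_land + 6·y_seed budget = 39.5.
Solving: y_land = 5.5, y_seed budget = 2.
oats enters the basis when its profit ≥ yᵀa₃ = 5.5·2 + 2·2 = 15.

15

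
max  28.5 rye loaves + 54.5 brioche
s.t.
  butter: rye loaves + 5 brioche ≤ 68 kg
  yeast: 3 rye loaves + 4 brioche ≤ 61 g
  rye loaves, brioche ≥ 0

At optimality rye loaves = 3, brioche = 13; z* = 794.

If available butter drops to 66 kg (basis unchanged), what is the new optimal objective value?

785

At the optimum: butter uses 68 of 68 (binding); yeast uses 61 of 61 (binding).
Dual feasibility on the basic columns requires 1·y_butter + 3·y_yeast = 28.5, 5·y_butter + 4·y_yeast = 54.5.
Solving: y_butter = 4.5, y_yeast = 8.
Δz = y_butter·Δb = 4.5 × (-2) = -9, so new z* = 794 − 9 = 785.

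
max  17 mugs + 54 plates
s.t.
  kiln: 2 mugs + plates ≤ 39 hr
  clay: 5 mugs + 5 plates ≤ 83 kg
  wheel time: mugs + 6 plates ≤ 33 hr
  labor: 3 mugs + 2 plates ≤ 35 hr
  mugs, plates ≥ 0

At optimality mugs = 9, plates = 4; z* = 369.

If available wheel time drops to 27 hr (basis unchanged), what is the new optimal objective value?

321

At the optimum: kiln uses 22 of 39 (slack = 17); clay uses 65 of 83 (slack = 18); wheel time uses 33 of 33 (binding); labor uses 35 of 35 (binding).
By complementary slackness, y = 0 for the non-binding constraints.
The binding rows give the dual system: 1·y_wheel time + 3·y_labor = 17 and 6·y_wheel time + 2·y_labor = 54.
This yields shadow prices y_wheel time = 8, y_labor = 3.
Δz = y_wheel time·Δb = 8 × (-6) = -48, so new z* = 369 − 48 = 321.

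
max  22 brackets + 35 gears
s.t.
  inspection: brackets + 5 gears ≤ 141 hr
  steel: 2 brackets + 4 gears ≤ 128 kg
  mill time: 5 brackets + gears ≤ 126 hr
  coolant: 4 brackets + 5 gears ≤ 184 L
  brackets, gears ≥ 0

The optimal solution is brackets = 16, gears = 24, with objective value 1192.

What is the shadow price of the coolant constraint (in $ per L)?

Binding: steel and coolant. Non-binding: inspection (5 unused), mill time (22 unused).
By complementary slackness, y = 0 for the non-binding constraints.
Dual feasibility on the basic columns requires 2·y_steel + 4·y_coolant = 22, 4·y_steel + 5·y_coolant = 35.
→ y_steel = 5 and y_coolant = 3.
Shadow price of coolant = 3.

3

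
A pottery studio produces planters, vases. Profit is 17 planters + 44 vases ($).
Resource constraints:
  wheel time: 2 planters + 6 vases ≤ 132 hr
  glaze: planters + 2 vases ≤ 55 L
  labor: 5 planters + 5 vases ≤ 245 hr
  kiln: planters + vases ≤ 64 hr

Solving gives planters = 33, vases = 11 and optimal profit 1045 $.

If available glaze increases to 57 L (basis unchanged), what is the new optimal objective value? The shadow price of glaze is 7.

Δb = 2, so new z* = 1045 + (7)·(2) = 1045 + 14 = 1059.

1059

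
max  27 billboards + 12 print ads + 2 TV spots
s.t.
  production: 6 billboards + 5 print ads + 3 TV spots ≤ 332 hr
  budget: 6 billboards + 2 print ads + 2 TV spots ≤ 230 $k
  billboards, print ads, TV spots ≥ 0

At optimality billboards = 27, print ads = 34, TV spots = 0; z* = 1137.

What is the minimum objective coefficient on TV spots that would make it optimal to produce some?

Check each constraint at x*: production 332/332 (tight); budget 230/230 (tight).
The binding rows give the dual system: 6·y_production + 6·y_budget = 27 and 5·y_production + 2·y_budget = 12.
→ y_production = 1 and y_budget = 3.5.
TV spots enters the basis when its profit ≥ yᵀa₃ = 1·3 + 3.5·2 = 10.

10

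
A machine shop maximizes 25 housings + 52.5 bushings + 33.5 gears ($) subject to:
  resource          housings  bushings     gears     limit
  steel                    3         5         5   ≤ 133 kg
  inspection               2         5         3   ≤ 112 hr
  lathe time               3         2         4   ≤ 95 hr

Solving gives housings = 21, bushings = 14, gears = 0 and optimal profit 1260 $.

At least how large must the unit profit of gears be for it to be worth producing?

39.5

Binding: steel and inspection. Non-binding: lathe time (4 unused).
Since lathe time is not tight, its dual is 0.
The binding rows give the dual system: 3·y_steel + 2·y_inspection = 25 and 5·y_steel + 5·y_inspection = 52.5.
→ y_steel = 4 and y_inspection = 6.5.
gears enters the basis when its profit ≥ yᵀa₃ = 4·5 + 6.5·3 = 39.5.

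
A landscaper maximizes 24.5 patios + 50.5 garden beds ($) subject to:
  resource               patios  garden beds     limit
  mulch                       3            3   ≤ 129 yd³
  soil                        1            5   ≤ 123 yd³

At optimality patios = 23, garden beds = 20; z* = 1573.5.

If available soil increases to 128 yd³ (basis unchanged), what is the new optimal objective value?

1606

Check each constraint at x*: mulch 129/129 (tight); soil 123/123 (tight).
From A_Bᵀ y = c: 3·y_mulch + 1·y_soil = 24.5; 3·y_mulch + 5·y_soil = 50.5.
→ y_mulch = 6 and y_soil = 6.5.
Δz = y_soil·Δb = 6.5 × (5) = 32.5, so new z* = 1573.5 + 32.5 = 1606.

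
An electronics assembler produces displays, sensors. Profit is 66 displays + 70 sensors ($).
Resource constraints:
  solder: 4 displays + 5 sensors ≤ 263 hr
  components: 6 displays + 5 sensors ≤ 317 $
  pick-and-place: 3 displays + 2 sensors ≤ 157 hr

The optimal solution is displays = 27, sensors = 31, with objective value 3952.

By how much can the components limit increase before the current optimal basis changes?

Binding constraints: solder, components. The basis is B = [[4,5],[6,5]] with det -10.
Per unit increase in components, x* moves by d = (0.5, -0.4).
The basis stays optimal until pick-and-place becomes binding; allowable increase = 20 $.

20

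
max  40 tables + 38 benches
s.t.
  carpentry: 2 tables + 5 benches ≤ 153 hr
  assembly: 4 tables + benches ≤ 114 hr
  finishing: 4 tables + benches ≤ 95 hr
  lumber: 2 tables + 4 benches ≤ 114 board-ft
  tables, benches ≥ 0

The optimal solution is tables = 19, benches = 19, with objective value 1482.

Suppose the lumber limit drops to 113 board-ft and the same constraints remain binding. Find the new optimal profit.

At the optimum: carpentry uses 133 of 153 (slack = 20); assembly uses 95 of 114 (slack = 19); finishing uses 95 of 95 (binding); lumber uses 114 of 114 (binding).
By complementary slackness, y = 0 for the non-binding constraints.
The binding rows give the dual system: 4·y_finishing + 2·y_lumber = 40 and 1·y_finishing + 4·y_lumber = 38.
→ y_finishing = 6 and y_lumber = 8.
Δz = y_lumber·Δb = 8 × (-1) = -8, so new z* = 1482 − 8 = 1474.

1474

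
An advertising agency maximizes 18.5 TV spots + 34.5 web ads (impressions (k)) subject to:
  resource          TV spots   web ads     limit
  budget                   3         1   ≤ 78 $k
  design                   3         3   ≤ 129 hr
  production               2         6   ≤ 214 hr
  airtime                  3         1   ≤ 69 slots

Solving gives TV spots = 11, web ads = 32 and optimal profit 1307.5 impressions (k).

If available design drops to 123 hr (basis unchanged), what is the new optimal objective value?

1286.5

At the optimum: budget uses 65 of 78 (slack = 13); design uses 129 of 129 (binding); production uses 214 of 214 (binding); airtime uses 65 of 69 (slack = 4).
Slack constraints have shadow price 0 (complementary slackness).
Dual feasibility on the basic columns requires 3·y_design + 2·y_production = 18.5, 3·y_design + 6·y_production = 34.5.
This yields shadow prices y_design = 3.5, y_production = 4.
Δz = y_design·Δb = 3.5 × (-6) = -21, so new z* = 1307.5 − 21 = 1286.5.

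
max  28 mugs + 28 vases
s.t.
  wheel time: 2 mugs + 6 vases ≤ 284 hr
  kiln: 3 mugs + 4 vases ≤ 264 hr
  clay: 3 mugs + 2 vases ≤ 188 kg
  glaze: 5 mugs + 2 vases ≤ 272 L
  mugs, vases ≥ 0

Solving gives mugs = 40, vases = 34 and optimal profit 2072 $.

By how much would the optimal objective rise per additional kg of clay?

8

At the optimum: wheel time uses 284 of 284 (binding); kiln uses 256 of 264 (slack = 8); clay uses 188 of 188 (binding); glaze uses 268 of 272 (slack = 4).
By complementary slackness, y = 0 for the non-binding constraints.
Dual feasibility on the basic columns requires 2·y_wheel time + 3·y_clay = 28, 6·y_wheel time + 2·y_clay = 28.
→ y_wheel time = 2 and y_clay = 8.
Shadow price of clay = 8.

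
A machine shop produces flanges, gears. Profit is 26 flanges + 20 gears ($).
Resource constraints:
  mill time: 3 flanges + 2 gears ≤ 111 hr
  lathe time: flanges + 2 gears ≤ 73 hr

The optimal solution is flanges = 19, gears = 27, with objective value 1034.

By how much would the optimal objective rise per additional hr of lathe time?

2

At the optimum: mill time uses 111 of 111 (binding); lathe time uses 73 of 73 (binding).
From A_Bᵀ y = c: 3·y_mill time + 1·y_lathe time = 26; 2·y_mill time + 2·y_lathe time = 20.
This yields shadow prices y_mill time = 8, y_lathe time = 2.
Shadow price of lathe time = 2.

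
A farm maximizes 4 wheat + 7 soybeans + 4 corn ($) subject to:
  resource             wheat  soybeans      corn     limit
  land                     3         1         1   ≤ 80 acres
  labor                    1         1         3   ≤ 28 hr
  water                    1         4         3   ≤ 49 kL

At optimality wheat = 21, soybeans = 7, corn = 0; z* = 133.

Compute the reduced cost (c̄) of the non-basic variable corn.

Binding: labor and water. Non-binding: land (10 unused).
By complementary slackness, y = 0 for the non-binding constraint.
From A_Bᵀ y = c: 1·y_labor + 1·y_water = 4; 1·y_labor + 4·y_water = 7.
→ y_labor = 3 and y_water = 1.
Reduced cost of corn: c₃ − yᵀa₃ = 4 − (3·3 + 1·3) = 4 − 12 = -8.

-8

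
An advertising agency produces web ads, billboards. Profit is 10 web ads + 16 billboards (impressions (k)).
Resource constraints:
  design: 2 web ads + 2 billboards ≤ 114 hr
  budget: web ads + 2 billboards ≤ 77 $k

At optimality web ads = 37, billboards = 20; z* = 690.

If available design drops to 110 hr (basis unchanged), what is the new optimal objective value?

Both design and budget are binding at x*.
Dual feasibility on the basic columns requires 2·y_design + 1·y_budget = 10, 2·y_design + 2·y_budget = 16.
This yields shadow prices y_design = 2, y_budget = 6.
Δz = y_design·Δb = 2 × (-4) = -8, so new z* = 690 − 8 = 682.

682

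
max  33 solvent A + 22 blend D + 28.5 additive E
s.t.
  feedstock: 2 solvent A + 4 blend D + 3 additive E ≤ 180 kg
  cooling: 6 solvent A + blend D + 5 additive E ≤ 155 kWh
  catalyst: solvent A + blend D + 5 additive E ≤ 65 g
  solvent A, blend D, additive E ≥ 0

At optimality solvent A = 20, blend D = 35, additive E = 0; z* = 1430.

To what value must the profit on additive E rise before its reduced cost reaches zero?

33.5

Check each constraint at x*: feedstock 180/180 (tight); cooling 155/155 (tight); catalyst 55/65 (slack 10).
Slack constraints have shadow price 0 (complementary slackness).
Dual feasibility on the basic columns requires 2·y_feedstock + 6·y_cooling = 33, 4·y_feedstock + 1·y_cooling = 22.
This yields shadow prices y_feedstock = 4.5, y_cooling = 4.
additive E enters the basis when its profit ≥ yᵀa₃ = 4.5·3 + 4·5 = 33.5.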